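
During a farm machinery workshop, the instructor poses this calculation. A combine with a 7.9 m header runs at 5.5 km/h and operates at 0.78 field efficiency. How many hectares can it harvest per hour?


C = w * v * eta_f / 10
  = 7.9 * 5.5 * 0.78 / 10
  = 33.89 / 10
  = 3.39 ha/h


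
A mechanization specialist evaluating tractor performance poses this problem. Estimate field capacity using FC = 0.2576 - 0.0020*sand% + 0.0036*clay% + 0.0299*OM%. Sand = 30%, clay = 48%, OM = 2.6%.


FC = 0.2576 - 0.0020*30 + 0.0036*48 + 0.0299*2.6
   = 0.2576 - 0.0600 + 0.1728 + 0.0777
   = 0.4481


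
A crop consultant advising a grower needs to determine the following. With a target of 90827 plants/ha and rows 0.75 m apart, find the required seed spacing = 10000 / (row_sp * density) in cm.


spacing = 10000 / (row_sp * density)
        = 10000 / (0.75 * 90827)
        = 10000 / 68120.25
        = 0.14680 m = 14.68 cm


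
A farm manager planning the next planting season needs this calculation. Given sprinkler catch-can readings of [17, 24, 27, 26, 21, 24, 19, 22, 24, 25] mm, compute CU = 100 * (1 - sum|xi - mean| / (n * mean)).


xbar = 229 / 10 = 22.900
sum|xi - xbar| = 25.200
CU = 100 * (1 - 25.200 / (10 * 22.900))
   = 100 * (1 - 0.1100)
   = 89.00%


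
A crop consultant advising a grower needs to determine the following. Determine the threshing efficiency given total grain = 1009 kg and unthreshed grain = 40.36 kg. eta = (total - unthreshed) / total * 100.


eta = (total - unthreshed) / total * 100
    = (1009 - 40.36) / 1009 * 100
    = 968.64 / 1009 * 100
    = 96%


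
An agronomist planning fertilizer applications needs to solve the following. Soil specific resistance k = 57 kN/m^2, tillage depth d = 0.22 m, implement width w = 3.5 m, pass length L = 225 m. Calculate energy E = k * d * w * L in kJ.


E = k * d * w * L
  = 57 * 0.22 * 3.5 * 225
  = 9875.25 kJ


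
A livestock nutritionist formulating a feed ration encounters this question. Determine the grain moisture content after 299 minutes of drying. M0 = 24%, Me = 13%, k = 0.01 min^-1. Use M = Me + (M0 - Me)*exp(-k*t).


M = Me + (M0 - Me) * e^(-k*t)
  = 13 + (24 - 13) * e^(-0.01*299)
  = 13 + 11 * e^(-2.990)
  = 13 + 11 * 0.05029
  = 13 + 0.5532
  = 13.55%


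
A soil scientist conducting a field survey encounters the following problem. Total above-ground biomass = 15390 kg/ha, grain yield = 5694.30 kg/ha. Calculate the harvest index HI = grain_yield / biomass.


HI = grain_yield / biomass
   = 5694.30 / 15390
   = 0.37


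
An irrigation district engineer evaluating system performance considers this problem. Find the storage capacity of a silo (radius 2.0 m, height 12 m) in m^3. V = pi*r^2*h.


V = pi * r^2 * h
  = pi * 2.0^2 * 12
  = pi * 4 * 12
  = 150.80 m^3


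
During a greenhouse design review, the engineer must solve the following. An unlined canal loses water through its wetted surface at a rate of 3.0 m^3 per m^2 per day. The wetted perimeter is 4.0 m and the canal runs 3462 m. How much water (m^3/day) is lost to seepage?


S = C * P * L
  = 3.0 * 4.0 * 3462
  = 41544 m^3/day


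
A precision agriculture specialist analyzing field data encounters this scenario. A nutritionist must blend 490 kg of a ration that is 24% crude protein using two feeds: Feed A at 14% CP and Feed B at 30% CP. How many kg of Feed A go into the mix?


parts_A = CP_b - target = 30 - 24 = 6
parts_B = target - CP_a = 24 - 14 = 10
total_parts = 6 + 10 = 16
Feed A = 490 * 6 / 16 = 183.75 kg
Feed B = 490 * 10 / 16 = 306.25 kg

183.75 kg


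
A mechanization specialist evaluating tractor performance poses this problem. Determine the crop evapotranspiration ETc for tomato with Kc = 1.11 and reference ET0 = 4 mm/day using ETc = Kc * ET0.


ETc = Kc * ET0
    = 1.11 * 4
    = 4.44 mm/day


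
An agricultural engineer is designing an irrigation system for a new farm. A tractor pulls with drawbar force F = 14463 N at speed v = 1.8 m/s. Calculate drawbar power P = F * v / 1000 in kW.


P = F * v / 1000
  = 14463 * 1.8 / 1000
  = 26033.40 / 1000
  = 26.03 kW


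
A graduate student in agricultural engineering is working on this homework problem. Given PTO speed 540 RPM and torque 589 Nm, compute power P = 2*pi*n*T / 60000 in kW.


P = 2*pi*n*T / 60000
  = 2*pi * 540 * 589 / 60000
  = 1998429.92 / 60000
  = 33.31 kW


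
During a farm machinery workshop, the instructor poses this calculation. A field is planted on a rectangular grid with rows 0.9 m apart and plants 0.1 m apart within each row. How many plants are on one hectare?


D = 10000 / (row_sp * plant_sp)
  = 10000 / (0.9 * 0.1)
  = 10000 / 0.0900
  = 111111.11 plants/ha


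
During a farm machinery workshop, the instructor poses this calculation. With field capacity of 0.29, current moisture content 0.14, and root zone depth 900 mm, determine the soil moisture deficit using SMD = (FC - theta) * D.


SMD = (FC - theta) * D
    = (0.29 - 0.14) * 900
    = 0.150 * 900
    = 135 mm


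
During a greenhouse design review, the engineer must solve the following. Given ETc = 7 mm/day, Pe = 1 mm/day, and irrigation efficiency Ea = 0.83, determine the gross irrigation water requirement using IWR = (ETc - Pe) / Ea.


IWR = (ETc - Pe) / Ea
    = (7 - 1) / 0.83
    = 6 / 0.83
    = 7.23 mm/day


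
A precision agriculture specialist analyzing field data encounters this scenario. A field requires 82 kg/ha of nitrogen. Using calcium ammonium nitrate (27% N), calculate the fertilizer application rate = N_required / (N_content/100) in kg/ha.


Rate = N_required / (N_content / 100)
     = 82 / (27 / 100)
     = 82 / 0.27
     = 303.70 kg/ha


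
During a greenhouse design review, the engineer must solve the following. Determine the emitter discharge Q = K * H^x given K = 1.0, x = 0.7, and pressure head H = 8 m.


Q = K * H^x
  = 1.0 * 8^0.7
  = 1.0 * 4.2871
  = 4.29 L/h


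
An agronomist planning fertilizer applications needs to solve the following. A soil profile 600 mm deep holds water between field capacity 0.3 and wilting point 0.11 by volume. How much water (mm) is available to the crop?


AW = (FC - WP) * D
   = (0.3 - 0.11) * 600
   = 0.19 * 600
   = 114 mm


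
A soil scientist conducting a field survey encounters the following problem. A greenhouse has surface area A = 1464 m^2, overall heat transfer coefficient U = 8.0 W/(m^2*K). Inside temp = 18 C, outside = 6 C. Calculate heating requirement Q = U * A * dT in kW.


dT = 18 - (6) = 12 K
Q = U * A * dT
  = 8.0 * 1464 * 12
  = 140544 W = 140.54 kW


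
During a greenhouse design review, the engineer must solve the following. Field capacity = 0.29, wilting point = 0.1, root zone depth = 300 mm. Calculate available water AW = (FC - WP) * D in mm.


AW = (FC - WP) * D
   = (0.29 - 0.1) * 300
   = 0.19 * 300
   = 57 mm


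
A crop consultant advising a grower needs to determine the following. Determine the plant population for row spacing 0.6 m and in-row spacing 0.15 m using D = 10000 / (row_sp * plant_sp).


D = 10000 / (row_sp * plant_sp)
  = 10000 / (0.6 * 0.15)
  = 10000 / 0.0900
  = 111111.11 plants/ha


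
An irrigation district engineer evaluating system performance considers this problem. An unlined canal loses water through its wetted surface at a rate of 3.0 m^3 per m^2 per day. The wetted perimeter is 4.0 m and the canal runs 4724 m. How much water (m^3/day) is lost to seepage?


S = C * P * L
  = 3.0 * 4.0 * 4724
  = 56688 m^3/day


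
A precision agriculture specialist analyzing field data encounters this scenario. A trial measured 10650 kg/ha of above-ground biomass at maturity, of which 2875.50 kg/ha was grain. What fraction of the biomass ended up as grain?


HI = grain_yield / biomass
   = 2875.50 / 10650
   = 0.27


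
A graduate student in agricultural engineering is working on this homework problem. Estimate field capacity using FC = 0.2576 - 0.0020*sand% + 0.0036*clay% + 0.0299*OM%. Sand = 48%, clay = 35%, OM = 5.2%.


FC = 0.2576 - 0.0020*48 + 0.0036*35 + 0.0299*5.2
   = 0.2576 - 0.0960 + 0.1260 + 0.1555
   = 0.4431


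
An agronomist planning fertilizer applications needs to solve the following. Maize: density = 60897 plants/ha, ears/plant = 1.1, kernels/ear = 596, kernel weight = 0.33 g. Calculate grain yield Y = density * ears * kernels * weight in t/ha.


Y = density * ears * kernels * kw
  = 60897 * 1.1 * 596 * 0.33 g/ha
  = 13174944.16 g/ha
  = 13174.94 kg/ha = 13.17 t/ha


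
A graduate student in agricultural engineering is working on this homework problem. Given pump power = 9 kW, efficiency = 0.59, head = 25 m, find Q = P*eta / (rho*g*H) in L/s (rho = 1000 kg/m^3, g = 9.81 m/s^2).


Q = (P * 1000 * eta) / (rho * g * H)
  = (9 * 1000 * 0.59) / (1000 * 9.81 * 25)
  = 5310 / 245250
  = 0.02165 m^3/s = 21.65 L/s


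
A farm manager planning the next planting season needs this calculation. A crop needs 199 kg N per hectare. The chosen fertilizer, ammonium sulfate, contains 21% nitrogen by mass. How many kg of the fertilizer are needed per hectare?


Rate = N_required / (N_content / 100)
     = 199 / (21 / 100)
     = 199 / 0.21
     = 947.62 kg/ha


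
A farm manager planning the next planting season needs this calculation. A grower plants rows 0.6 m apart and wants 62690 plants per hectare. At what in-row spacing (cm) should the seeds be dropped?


spacing = 10000 / (row_sp * density)
        = 10000 / (0.6 * 62690)
        = 10000 / 37614
        = 0.26586 m = 26.59 cm


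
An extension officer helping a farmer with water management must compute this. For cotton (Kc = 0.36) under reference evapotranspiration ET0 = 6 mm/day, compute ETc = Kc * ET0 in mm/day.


ETc = Kc * ET0
    = 0.36 * 6
    = 2.16 mm/day


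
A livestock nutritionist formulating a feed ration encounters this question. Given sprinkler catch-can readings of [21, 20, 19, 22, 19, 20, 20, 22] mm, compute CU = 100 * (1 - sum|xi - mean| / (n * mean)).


xbar = 163 / 8 = 20.375
sum|xi - xbar| = 7.750
CU = 100 * (1 - 7.750 / (8 * 20.375))
   = 100 * (1 - 0.0475)
   = 95.25%


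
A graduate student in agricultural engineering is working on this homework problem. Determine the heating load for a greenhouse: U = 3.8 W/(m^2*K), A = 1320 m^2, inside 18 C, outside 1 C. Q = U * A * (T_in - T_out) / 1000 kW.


dT = 18 - (1) = 17 K
Q = U * A * dT
  = 3.8 * 1320 * 17
  = 85272 W = 85.27 kW


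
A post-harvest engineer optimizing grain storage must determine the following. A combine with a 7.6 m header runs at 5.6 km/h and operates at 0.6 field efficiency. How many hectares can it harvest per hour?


C = w * v * eta_f / 10
  = 7.6 * 5.6 * 0.6 / 10
  = 25.54 / 10
  = 2.55 ha/h


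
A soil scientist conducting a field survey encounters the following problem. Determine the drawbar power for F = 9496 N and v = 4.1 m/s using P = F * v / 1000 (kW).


P = F * v / 1000
  = 9496 * 4.1 / 1000
  = 38933.60 / 1000
  = 38.93 kW


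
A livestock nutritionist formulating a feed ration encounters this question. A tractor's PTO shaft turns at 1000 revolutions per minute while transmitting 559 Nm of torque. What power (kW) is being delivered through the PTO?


P = 2*pi*n*T / 60000
  = 2*pi * 1000 * 559 / 60000
  = 3512300.59 / 60000
  = 58.54 kW


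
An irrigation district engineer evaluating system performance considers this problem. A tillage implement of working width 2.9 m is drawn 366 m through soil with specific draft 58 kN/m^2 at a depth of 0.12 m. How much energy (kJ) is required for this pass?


E = k * d * w * L
  = 58 * 0.12 * 2.9 * 366
  = 7387.34 kJ


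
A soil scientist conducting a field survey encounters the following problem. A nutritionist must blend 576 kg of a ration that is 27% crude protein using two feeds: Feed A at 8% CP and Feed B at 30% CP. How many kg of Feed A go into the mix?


parts_A = CP_b - target = 30 - 27 = 3
parts_B = target - CP_a = 27 - 8 = 19
total_parts = 3 + 19 = 22
Feed A = 576 * 3 / 22 = 78.55 kg
Feed B = 576 * 19 / 22 = 497.45 kg

78.55 kg


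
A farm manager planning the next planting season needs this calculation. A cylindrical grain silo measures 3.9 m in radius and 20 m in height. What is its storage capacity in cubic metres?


V = pi * r^2 * h
  = pi * 3.9^2 * 20
  = pi * 15.21 * 20
  = 955.67 m^3


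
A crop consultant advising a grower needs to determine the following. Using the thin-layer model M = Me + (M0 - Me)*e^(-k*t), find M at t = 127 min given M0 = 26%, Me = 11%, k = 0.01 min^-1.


M = Me + (M0 - Me) * e^(-k*t)
  = 11 + (26 - 11) * e^(-0.01*127)
  = 11 + 15 * e^(-1.270)
  = 11 + 15 * 0.28083
  = 11 + 4.2125
  = 15.21%


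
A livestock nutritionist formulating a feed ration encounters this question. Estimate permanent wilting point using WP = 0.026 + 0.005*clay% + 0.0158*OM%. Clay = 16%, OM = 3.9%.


WP = 0.026 + 0.005*16 + 0.0158*3.9
   = 0.026 + 0.0800 + 0.0616
   = 0.1676


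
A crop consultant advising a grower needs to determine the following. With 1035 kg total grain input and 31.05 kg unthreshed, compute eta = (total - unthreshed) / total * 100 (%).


eta = (total - unthreshed) / total * 100
    = (1035 - 31.05) / 1035 * 100
    = 1003.95 / 1035 * 100
    = 97%


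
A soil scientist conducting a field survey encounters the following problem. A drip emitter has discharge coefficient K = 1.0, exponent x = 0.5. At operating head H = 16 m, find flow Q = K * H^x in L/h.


Q = K * H^x
  = 1.0 * 16^0.5
  = 1.0 * 4
  = 4 L/h


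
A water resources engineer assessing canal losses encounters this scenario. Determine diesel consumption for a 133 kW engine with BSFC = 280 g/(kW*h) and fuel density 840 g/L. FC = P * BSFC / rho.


FC = P * BSFC / rho_fuel
   = 133 * 280 / 840
   = 37240 / 840
   = 44.33 L/h


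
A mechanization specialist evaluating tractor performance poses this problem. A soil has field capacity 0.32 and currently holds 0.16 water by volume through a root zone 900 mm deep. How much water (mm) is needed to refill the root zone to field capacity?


SMD = (FC - theta) * D
    = (0.32 - 0.16) * 900
    = 0.160 * 900
    = 144 mm


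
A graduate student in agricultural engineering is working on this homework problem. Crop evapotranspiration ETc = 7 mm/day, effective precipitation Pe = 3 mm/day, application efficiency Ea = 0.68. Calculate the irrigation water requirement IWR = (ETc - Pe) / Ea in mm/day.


IWR = (ETc - Pe) / Ea
    = (7 - 3) / 0.68
    = 4 / 0.68
    = 5.88 mm/day


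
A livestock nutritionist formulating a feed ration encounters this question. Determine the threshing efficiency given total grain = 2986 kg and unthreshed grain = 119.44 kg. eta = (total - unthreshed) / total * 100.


eta = (total - unthreshed) / total * 100
    = (2986 - 119.44) / 2986 * 100
    = 2866.56 / 2986 * 100
    = 96%


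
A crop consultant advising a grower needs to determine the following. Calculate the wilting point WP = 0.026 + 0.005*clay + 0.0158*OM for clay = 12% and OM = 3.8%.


WP = 0.026 + 0.005*12 + 0.0158*3.8
   = 0.026 + 0.0600 + 0.0600
   = 0.1460


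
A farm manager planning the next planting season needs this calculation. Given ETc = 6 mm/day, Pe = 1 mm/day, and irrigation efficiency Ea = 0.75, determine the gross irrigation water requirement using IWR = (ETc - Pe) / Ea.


IWR = (ETc - Pe) / Ea
    = (6 - 1) / 0.75
    = 5 / 0.75
    = 6.67 mm/day


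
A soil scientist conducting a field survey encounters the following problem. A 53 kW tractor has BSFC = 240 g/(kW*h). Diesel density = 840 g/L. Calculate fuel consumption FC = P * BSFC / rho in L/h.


FC = P * BSFC / rho_fuel
   = 53 * 240 / 840
   = 12720 / 840
   = 15.14 L/h


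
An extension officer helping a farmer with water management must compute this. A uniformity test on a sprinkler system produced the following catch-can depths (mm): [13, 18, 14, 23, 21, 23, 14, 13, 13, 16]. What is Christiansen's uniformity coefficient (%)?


xbar = 168 / 10 = 16.800
sum|xi - xbar| = 35.600
CU = 100 * (1 - 35.600 / (10 * 16.800))
   = 100 * (1 - 0.2119)
   = 78.81%


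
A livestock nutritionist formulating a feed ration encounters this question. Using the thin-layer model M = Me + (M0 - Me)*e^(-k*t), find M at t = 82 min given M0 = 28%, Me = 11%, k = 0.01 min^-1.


M = Me + (M0 - Me) * e^(-k*t)
  = 11 + (28 - 11) * e^(-0.01*82)
  = 11 + 17 * e^(-0.820)
  = 11 + 17 * 0.44043
  = 11 + 7.4873
  = 18.49%


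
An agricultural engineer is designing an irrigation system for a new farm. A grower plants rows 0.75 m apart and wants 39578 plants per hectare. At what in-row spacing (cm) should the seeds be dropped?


spacing = 10000 / (row_sp * density)
        = 10000 / (0.75 * 39578)
        = 10000 / 29683.50
        = 0.33689 m = 33.69 cm


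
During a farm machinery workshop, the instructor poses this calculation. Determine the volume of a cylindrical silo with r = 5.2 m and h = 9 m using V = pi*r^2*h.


V = pi * r^2 * h
  = pi * 5.2^2 * 9
  = pi * 27.04 * 9
  = 764.54 m^3


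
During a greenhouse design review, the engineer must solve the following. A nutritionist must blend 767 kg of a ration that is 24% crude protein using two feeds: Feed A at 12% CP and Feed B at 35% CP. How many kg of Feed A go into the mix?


parts_A = CP_b - target = 35 - 24 = 11
parts_B = target - CP_a = 24 - 12 = 12
total_parts = 11 + 12 = 23
Feed A = 767 * 11 / 23 = 366.83 kg
Feed B = 767 * 12 / 23 = 400.17 kg

366.83 kg


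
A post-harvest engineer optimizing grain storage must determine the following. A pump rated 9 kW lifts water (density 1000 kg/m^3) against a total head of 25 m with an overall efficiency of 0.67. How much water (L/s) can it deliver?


Q = (P * 1000 * eta) / (rho * g * H)
  = (9 * 1000 * 0.67) / (1000 * 9.81 * 25)
  = 6030 / 245250
  = 0.02459 m^3/s = 24.59 L/s


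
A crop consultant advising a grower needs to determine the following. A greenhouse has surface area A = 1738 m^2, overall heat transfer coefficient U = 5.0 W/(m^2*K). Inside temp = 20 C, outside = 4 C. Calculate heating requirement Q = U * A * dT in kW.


dT = 20 - (4) = 16 K
Q = U * A * dT
  = 5.0 * 1738 * 16
  = 139040 W = 139.04 kW


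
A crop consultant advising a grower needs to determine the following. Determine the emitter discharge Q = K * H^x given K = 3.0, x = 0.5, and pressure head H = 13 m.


Q = K * H^x
  = 3.0 * 13^0.5
  = 3.0 * 3.6056
  = 10.82 L/h


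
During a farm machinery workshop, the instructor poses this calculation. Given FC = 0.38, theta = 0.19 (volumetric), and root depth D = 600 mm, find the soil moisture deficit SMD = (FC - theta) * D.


SMD = (FC - theta) * D
    = (0.38 - 0.19) * 600
    = 0.190 * 600
    = 114 mm


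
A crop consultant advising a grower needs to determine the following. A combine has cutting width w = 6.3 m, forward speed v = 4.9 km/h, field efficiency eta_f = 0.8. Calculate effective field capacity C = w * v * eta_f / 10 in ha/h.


C = w * v * eta_f / 10
  = 6.3 * 4.9 * 0.8 / 10
  = 24.70 / 10
  = 2.47 ha/h


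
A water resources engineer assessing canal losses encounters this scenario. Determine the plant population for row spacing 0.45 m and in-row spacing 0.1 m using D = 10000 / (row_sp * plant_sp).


D = 10000 / (row_sp * plant_sp)
  = 10000 / (0.45 * 0.1)
  = 10000 / 0.0450
  = 222222.22 plants/ha


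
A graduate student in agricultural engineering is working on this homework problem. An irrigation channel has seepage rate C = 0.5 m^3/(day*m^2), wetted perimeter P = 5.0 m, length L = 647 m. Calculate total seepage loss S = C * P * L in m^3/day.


S = C * P * L
  = 0.5 * 5.0 * 647
  = 1617.50 m^3/day


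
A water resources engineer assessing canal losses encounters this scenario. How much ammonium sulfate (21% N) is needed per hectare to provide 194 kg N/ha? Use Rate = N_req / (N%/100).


Rate = N_required / (N_content / 100)
     = 194 / (21 / 100)
     = 194 / 0.21
     = 923.81 kg/ha


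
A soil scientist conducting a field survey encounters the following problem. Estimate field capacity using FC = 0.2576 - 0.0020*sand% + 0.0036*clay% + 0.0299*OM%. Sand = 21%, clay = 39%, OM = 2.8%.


FC = 0.2576 - 0.0020*21 + 0.0036*39 + 0.0299*2.8
   = 0.2576 - 0.0420 + 0.1404 + 0.0837
   = 0.4397


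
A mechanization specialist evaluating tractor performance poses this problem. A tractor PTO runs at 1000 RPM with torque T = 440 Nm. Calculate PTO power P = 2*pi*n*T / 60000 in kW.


P = 2*pi*n*T / 60000
  = 2*pi * 1000 * 440 / 60000
  = 2764601.54 / 60000
  = 46.08 kW


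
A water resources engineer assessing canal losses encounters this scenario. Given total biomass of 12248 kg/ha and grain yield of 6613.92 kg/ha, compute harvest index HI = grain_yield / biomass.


HI = grain_yield / biomass
   = 6613.92 / 12248
   = 0.54


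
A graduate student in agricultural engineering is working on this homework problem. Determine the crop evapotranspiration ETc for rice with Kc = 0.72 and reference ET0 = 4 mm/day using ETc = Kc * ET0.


ETc = Kc * ET0
    = 0.72 * 4
    = 2.88 mm/day


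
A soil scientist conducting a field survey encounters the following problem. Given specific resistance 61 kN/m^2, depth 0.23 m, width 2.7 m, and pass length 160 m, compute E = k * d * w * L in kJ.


E = k * d * w * L
  = 61 * 0.23 * 2.7 * 160
  = 6060.96 kJ


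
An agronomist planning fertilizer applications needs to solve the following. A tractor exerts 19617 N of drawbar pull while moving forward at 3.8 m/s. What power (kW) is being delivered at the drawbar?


P = F * v / 1000
  = 19617 * 3.8 / 1000
  = 74544.60 / 1000
  = 74.54 kW


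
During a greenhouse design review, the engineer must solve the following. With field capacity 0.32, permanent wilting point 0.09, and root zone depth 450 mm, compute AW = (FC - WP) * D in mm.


AW = (FC - WP) * D
   = (0.32 - 0.09) * 450
   = 0.23 * 450
   = 103.50 mm


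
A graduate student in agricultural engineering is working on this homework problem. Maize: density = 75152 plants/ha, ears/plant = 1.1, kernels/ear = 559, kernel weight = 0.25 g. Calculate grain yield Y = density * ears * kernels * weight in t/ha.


Y = density * ears * kernels * kw
  = 75152 * 1.1 * 559 * 0.25 g/ha
  = 11552741.20 g/ha
  = 11552.74 kg/ha = 11.55 t/ha


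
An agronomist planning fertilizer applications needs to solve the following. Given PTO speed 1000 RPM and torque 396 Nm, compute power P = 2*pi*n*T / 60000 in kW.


P = 2*pi*n*T / 60000
  = 2*pi * 1000 * 396 / 60000
  = 2488141.38 / 60000
  = 41.47 kW


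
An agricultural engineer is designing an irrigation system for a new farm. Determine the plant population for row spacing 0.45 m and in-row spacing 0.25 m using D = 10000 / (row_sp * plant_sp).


D = 10000 / (row_sp * plant_sp)
  = 10000 / (0.45 * 0.25)
  = 10000 / 0.1125
  = 88888.89 plants/ha


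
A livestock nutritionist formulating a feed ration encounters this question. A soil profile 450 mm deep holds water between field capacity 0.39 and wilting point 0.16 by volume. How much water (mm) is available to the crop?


AW = (FC - WP) * D
   = (0.39 - 0.16) * 450
   = 0.23 * 450
   = 103.50 mm


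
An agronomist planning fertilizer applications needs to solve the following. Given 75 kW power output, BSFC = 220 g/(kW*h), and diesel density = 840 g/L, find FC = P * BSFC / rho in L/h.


FC = P * BSFC / rho_fuel
   = 75 * 220 / 840
   = 16500 / 840
   = 19.64 L/h


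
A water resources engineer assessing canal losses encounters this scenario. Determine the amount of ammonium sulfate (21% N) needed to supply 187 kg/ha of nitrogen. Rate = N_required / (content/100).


Rate = N_required / (N_content / 100)
     = 187 / (21 / 100)
     = 187 / 0.21
     = 890.48 kg/ha


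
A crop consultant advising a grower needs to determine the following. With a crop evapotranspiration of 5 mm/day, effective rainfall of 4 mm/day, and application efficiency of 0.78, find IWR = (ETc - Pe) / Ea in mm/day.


IWR = (ETc - Pe) / Ea
    = (5 - 4) / 0.78
    = 1 / 0.78
    = 1.28 mm/day


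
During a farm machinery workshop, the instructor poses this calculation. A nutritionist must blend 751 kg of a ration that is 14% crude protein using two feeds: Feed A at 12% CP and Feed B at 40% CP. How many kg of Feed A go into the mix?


parts_A = CP_b - target = 40 - 14 = 26
parts_B = target - CP_a = 14 - 12 = 2
total_parts = 26 + 2 = 28
Feed A = 751 * 26 / 28 = 697.36 kg
Feed B = 751 * 2 / 28 = 53.64 kg

697.36 kg


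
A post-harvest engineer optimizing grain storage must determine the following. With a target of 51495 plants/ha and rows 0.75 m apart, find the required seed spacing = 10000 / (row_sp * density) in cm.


spacing = 10000 / (row_sp * density)
        = 10000 / (0.75 * 51495)
        = 10000 / 38621.25
        = 0.25892 m = 25.89 cm


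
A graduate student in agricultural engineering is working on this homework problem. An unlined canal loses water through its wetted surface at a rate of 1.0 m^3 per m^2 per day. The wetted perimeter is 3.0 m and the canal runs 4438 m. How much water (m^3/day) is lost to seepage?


S = C * P * L
  = 1.0 * 3.0 * 4438
  = 13314 m^3/day


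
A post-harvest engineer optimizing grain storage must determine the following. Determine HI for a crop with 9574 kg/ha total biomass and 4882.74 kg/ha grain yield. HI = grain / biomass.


HI = grain_yield / biomass
   = 4882.74 / 9574
   = 0.51


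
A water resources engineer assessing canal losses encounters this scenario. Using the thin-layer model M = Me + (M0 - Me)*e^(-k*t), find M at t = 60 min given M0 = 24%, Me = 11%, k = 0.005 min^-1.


M = Me + (M0 - Me) * e^(-k*t)
  = 11 + (24 - 11) * e^(-0.005*60)
  = 11 + 13 * e^(-0.300)
  = 11 + 13 * 0.74082
  = 11 + 9.6306
  = 20.63%


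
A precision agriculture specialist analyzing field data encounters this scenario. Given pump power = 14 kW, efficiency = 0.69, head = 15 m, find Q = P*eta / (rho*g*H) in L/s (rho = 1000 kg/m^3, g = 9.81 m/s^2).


Q = (P * 1000 * eta) / (rho * g * H)
  = (14 * 1000 * 0.69) / (1000 * 9.81 * 15)
  = 9660 / 147150
  = 0.06565 m^3/s = 65.65 L/s


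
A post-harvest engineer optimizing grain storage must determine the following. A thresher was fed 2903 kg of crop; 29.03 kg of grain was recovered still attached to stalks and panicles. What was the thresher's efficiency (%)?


eta = (total - unthreshed) / total * 100
    = (2903 - 29.03) / 2903 * 100
    = 2873.97 / 2903 * 100
    = 99%


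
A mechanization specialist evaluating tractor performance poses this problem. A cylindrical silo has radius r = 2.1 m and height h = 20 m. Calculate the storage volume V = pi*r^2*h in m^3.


V = pi * r^2 * h
  = pi * 2.1^2 * 20
  = pi * 4.41 * 20
  = 277.09 m^3


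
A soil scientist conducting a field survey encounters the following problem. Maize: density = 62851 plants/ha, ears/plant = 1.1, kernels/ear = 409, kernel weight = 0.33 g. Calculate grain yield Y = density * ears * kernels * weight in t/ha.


Y = density * ears * kernels * kw
  = 62851 * 1.1 * 409 * 0.33 g/ha
  = 9331299.42 g/ha
  = 9331.30 kg/ha = 9.33 t/ha


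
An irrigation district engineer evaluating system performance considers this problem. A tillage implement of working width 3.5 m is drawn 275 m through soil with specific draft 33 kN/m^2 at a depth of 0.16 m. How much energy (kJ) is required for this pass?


E = k * d * w * L
  = 33 * 0.16 * 3.5 * 275
  = 5082 kJ


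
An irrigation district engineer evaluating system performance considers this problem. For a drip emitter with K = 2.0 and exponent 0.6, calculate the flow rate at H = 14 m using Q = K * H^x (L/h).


Q = K * H^x
  = 2.0 * 14^0.6
  = 2.0 * 4.8717
  = 9.74 L/h


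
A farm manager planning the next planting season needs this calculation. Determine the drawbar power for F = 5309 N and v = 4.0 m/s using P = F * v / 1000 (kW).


P = F * v / 1000
  = 5309 * 4.0 / 1000
  = 21236 / 1000
  = 21.24 kW


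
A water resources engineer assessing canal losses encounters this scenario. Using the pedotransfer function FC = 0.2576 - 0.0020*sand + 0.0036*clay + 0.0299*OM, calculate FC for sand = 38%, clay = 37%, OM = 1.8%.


FC = 0.2576 - 0.0020*38 + 0.0036*37 + 0.0299*1.8
   = 0.2576 - 0.0760 + 0.1332 + 0.0538
   = 0.3686


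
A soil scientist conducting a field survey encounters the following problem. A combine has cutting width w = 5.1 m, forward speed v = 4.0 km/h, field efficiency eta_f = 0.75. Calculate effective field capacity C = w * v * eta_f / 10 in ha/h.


C = w * v * eta_f / 10
  = 5.1 * 4.0 * 0.75 / 10
  = 15.30 / 10
  = 1.53 ha/h


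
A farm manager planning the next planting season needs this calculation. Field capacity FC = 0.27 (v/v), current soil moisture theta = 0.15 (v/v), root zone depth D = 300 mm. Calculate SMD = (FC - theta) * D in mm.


SMD = (FC - theta) * D
    = (0.27 - 0.15) * 300
    = 0.120 * 300
    = 36 mm


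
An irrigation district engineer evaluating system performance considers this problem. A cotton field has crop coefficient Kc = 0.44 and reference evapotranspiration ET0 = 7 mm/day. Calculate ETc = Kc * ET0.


ETc = Kc * ET0
    = 0.44 * 7
    = 3.08 mm/day


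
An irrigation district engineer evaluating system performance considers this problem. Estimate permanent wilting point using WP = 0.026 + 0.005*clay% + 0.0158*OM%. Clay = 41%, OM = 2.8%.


WP = 0.026 + 0.005*41 + 0.0158*2.8
   = 0.026 + 0.2050 + 0.0442
   = 0.2752


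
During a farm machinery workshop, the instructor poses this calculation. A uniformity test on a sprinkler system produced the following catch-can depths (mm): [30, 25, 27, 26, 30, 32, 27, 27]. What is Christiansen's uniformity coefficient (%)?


xbar = 224 / 8 = 28
sum|xi - xbar| = 16
CU = 100 * (1 - 16 / (8 * 28))
   = 100 * (1 - 0.0714)
   = 92.86%


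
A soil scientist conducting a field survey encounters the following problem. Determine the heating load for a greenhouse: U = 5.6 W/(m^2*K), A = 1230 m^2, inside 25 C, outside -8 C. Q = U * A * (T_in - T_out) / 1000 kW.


dT = 25 - (-8) = 33 K
Q = U * A * dT
  = 5.6 * 1230 * 33
  = 227304 W = 227.30 kW


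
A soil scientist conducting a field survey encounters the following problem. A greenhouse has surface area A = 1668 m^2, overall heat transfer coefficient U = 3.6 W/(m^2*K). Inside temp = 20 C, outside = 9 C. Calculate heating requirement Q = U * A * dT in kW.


dT = 20 - (9) = 11 K
Q = U * A * dT
  = 3.6 * 1668 * 11
  = 66052.80 W = 66.05 kW


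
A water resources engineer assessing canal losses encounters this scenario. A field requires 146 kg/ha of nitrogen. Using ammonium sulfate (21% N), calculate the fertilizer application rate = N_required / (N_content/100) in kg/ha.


Rate = N_required / (N_content / 100)
     = 146 / (21 / 100)
     = 146 / 0.21
     = 695.24 kg/ha


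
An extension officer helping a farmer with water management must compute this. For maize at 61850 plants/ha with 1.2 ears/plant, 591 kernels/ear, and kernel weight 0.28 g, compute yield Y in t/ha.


Y = density * ears * kernels * kw
  = 61850 * 1.2 * 591 * 0.28 g/ha
  = 12281925.60 g/ha
  = 12281.93 kg/ha = 12.28 t/ha


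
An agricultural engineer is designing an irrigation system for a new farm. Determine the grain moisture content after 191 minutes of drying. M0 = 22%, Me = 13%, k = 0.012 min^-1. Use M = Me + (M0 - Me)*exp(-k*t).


M = Me + (M0 - Me) * e^(-k*t)
  = 13 + (22 - 13) * e^(-0.012*191)
  = 13 + 9 * e^(-2.292)
  = 13 + 9 * 0.10106
  = 13 + 0.9096
  = 13.91%


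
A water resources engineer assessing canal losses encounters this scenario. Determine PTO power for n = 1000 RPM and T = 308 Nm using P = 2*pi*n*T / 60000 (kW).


P = 2*pi*n*T / 60000
  = 2*pi * 1000 * 308 / 60000
  = 1935221.07 / 60000
  = 32.25 kW


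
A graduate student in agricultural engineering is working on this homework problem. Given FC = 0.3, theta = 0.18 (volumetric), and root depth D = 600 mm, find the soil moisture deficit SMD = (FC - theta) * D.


SMD = (FC - theta) * D
    = (0.3 - 0.18) * 600
    = 0.120 * 600
    = 72 mm


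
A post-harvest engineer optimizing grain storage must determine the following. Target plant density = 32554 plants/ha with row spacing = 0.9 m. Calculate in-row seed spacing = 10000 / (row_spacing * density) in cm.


spacing = 10000 / (row_sp * density)
        = 10000 / (0.9 * 32554)
        = 10000 / 29298.60
        = 0.34131 m = 34.13 cm


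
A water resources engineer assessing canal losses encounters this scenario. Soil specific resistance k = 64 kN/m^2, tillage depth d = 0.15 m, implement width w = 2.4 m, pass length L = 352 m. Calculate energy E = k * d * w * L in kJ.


E = k * d * w * L
  = 64 * 0.15 * 2.4 * 352
  = 8110.08 kJ


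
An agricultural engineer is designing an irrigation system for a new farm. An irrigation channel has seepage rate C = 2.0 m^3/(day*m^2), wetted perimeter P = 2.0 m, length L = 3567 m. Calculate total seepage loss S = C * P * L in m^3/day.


S = C * P * L
  = 2.0 * 2.0 * 3567
  = 14268 m^3/day


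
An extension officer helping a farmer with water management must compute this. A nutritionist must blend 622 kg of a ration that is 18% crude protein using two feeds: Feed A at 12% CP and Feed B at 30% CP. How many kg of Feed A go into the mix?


parts_A = CP_b - target = 30 - 18 = 12
parts_B = target - CP_a = 18 - 12 = 6
total_parts = 12 + 6 = 18
Feed A = 622 * 12 / 18 = 414.67 kg
Feed B = 622 * 6 / 18 = 207.33 kg

414.67 kg


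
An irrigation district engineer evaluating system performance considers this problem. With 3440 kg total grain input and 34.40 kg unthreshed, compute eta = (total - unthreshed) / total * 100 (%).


eta = (total - unthreshed) / total * 100
    = (3440 - 34.40) / 3440 * 100
    = 3405.60 / 3440 * 100
    = 99%


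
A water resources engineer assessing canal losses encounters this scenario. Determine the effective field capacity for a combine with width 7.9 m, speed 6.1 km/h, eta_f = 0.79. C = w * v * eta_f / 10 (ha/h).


C = w * v * eta_f / 10
  = 7.9 * 6.1 * 0.79 / 10
  = 38.07 / 10
  = 3.81 ha/h


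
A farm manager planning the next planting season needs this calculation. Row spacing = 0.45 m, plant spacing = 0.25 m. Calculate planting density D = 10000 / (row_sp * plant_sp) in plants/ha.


D = 10000 / (row_sp * plant_sp)
  = 10000 / (0.45 * 0.25)
  = 10000 / 0.1125
  = 88888.89 plants/ha


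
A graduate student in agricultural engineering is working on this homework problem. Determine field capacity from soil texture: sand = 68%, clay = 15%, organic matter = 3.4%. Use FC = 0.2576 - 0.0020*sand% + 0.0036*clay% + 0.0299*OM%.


FC = 0.2576 - 0.0020*68 + 0.0036*15 + 0.0299*3.4
   = 0.2576 - 0.1360 + 0.0540 + 0.1017
   = 0.2773


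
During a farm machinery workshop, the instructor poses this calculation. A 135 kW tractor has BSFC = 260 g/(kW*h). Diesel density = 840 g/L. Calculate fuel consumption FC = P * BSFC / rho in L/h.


FC = P * BSFC / rho_fuel
   = 135 * 260 / 840
   = 35100 / 840
   = 41.79 L/h


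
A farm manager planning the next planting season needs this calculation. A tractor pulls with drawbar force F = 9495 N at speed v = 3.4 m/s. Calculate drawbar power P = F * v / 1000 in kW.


P = F * v / 1000
  = 9495 * 3.4 / 1000
  = 32283 / 1000
  = 32.28 kW


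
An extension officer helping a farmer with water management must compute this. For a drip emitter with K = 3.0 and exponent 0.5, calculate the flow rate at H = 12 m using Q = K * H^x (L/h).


Q = K * H^x
  = 3.0 * 12^0.5
  = 3.0 * 3.4641
  = 10.39 L/h


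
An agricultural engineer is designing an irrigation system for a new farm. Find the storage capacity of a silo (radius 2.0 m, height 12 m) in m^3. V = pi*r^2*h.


V = pi * r^2 * h
  = pi * 2.0^2 * 12
  = pi * 4 * 12
  = 150.80 m^3


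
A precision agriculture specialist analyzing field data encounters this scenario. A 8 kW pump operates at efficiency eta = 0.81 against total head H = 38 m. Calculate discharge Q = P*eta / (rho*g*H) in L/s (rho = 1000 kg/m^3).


Q = (P * 1000 * eta) / (rho * g * H)
  = (8 * 1000 * 0.81) / (1000 * 9.81 * 38)
  = 6480 / 372780
  = 0.01738 m^3/s = 17.38 L/s


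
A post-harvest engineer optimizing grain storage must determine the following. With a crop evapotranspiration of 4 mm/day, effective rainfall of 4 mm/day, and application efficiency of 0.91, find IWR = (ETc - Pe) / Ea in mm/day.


IWR = (ETc - Pe) / Ea
    = (4 - 4) / 0.91
    = 0 / 0.91
    = 0 mm/day


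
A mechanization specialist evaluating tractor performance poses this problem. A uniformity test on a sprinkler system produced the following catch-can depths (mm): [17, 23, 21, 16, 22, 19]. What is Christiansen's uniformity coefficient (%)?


xbar = 118 / 6 = 19.667
sum|xi - xbar| = 14
CU = 100 * (1 - 14 / (6 * 19.667))
   = 100 * (1 - 0.1186)
   = 88.14%


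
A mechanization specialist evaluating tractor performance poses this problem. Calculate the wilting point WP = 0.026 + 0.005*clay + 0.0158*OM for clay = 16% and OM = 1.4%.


WP = 0.026 + 0.005*16 + 0.0158*1.4
   = 0.026 + 0.0800 + 0.0221
   = 0.1281


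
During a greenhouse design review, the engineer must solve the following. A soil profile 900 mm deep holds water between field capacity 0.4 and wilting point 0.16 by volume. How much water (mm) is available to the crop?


AW = (FC - WP) * D
   = (0.4 - 0.16) * 900
   = 0.24 * 900
   = 216 mm


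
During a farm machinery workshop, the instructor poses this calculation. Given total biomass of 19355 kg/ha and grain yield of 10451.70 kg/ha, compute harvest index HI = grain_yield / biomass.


HI = grain_yield / biomass
   = 10451.70 / 19355
   = 0.54


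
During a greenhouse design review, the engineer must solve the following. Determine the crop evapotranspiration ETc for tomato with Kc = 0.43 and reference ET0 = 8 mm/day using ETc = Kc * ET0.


ETc = Kc * ET0
    = 0.43 * 8
    = 3.44 mm/day


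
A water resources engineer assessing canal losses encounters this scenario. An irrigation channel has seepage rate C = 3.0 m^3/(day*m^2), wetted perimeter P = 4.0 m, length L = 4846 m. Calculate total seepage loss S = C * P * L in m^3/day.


S = C * P * L
  = 3.0 * 4.0 * 4846
  = 58152 m^3/day


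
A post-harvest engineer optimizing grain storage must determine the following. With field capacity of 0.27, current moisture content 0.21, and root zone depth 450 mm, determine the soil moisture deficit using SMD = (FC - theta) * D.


SMD = (FC - theta) * D
    = (0.27 - 0.21) * 450
    = 0.060 * 450
    = 27 mm


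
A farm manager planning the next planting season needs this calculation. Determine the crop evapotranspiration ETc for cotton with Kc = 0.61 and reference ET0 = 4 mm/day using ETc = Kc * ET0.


ETc = Kc * ET0
    = 0.61 * 4
    = 2.44 mm/day


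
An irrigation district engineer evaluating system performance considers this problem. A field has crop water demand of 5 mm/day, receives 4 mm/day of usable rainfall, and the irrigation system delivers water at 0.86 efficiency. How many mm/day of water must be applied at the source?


IWR = (ETc - Pe) / Ea
    = (5 - 4) / 0.86
    = 1 / 0.86
    = 1.16 mm/day


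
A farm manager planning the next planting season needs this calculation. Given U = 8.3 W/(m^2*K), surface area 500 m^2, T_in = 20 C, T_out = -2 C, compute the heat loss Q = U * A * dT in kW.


dT = 20 - (-2) = 22 K
Q = U * A * dT
  = 8.3 * 500 * 22
  = 91300 W = 91.30 kW


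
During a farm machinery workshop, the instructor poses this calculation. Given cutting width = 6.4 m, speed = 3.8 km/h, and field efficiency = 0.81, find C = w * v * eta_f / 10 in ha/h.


C = w * v * eta_f / 10
  = 6.4 * 3.8 * 0.81 / 10
  = 19.70 / 10
  = 1.97 ha/h


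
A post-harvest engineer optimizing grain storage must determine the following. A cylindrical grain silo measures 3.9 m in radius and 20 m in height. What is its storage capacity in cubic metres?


V = pi * r^2 * h
  = pi * 3.9^2 * 20
  = pi * 15.21 * 20
  = 955.67 m^3
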